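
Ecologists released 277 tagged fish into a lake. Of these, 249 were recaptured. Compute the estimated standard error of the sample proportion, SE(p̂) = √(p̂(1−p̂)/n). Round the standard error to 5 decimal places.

SE = 0.01811

p̂ = 249/277 = 0.89892.
p̂(1−p̂) = 0.89892·0.10108 = 0.090863.
Dividing by n and taking the root: √0.000328025 = 0.01811.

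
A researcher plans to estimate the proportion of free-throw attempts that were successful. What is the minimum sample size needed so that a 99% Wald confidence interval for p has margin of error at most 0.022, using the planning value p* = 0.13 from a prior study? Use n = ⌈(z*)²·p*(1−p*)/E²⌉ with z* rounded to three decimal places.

n = 1551

z* = 2.576 at the 99% level.
p*(1−p*) = 0.1131.
(z*)²·p*(1−p*)/E² = 6.635776·0.1131/0.000484 = 1550.633.
Rounding up, n = 1551.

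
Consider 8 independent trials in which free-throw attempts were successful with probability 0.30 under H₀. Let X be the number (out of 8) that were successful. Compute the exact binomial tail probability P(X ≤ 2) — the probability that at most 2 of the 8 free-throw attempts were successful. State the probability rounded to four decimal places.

X ~ Binomial(n=8, p=0.30).
P(X ≤ 2) = C(8,0)·0.30^0·0.70^8 + C(8,1)·0.30^1·0.70^7 + C(8,2)·0.30^2·0.70^6.
= 0.057648 + 0.197650 + 0.296475 = 0.5518.

P = 0.5518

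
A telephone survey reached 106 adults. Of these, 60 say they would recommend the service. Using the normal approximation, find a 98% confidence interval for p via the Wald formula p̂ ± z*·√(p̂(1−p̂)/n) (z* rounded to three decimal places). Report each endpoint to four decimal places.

Sample proportion p̂ = 60/106 = 0.56604.
Standard error of p̂: √(0.245639/106) = √0.002317349 = 0.048139.
The 98% critical value is z* = 2.326.
Margin of error: 2.326 × 0.048139 = 0.11197.
So the interval runs from 0.4541 to 0.6780.

(0.4541, 0.6780)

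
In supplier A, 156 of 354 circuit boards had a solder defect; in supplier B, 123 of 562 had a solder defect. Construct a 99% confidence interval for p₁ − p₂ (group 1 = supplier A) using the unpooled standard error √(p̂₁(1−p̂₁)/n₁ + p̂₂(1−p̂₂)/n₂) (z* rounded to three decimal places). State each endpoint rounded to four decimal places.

p̂₁ = 156/354 = 0.44068, p̂₂ = 123/562 = 0.21886; p̂₁ − p̂₂ = 0.22182.
Unpooled SE = √(p̂₁(1−p̂₁)/n₁ + p̂₂(1−p̂₂)/n₂) = √(0.000696274 + 0.000304201) = 0.031630.
For 99% confidence, z* = 2.576. Margin of error = 0.08148.
Interval: 0.22182 ± 0.08148 → (0.1403, 0.3033).

(0.1403, 0.3033)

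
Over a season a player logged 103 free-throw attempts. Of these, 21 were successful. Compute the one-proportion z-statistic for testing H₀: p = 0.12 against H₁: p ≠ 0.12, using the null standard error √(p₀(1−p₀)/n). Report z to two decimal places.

Sample proportion p̂ = 21/103 = 0.20388.
Under H₀, SE = √(p₀(1−p₀)/n) = √(0.12·0.88/103) = √0.001025243 = 0.032019.
z = (0.20388 − 0.12)/0.032019 = 0.08388/0.032019 = 2.62.

z = 2.62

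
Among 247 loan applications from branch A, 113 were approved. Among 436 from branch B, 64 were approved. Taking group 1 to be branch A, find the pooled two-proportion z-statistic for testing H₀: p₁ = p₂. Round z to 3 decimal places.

z = 8.904

p̂₁ = 113/247 = 0.45749, p̂₂ = 64/436 = 0.14679.
Pooling: p̂ = 177/683 = 0.25915.
Pooled SE = √[0.1919917·0.00634216] ≈ 0.034895.
z = (p̂₁ − p̂₂)/SE = (0.45749 − 0.14679)/0.034895 = 0.31070/0.034895 = 8.904.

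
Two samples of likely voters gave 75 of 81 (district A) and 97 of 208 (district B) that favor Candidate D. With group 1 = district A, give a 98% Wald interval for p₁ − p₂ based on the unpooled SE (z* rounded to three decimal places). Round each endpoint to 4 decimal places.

(0.3544, 0.5647)

p̂₁ = 0.92593, p̂₂ = 0.46635, so the observed difference is 0.45958.
SE = √(0.000846754 + 0.001196478) = √0.002043232 = 0.045202.
The 98% critical value is z* = 2.326. Margin of error = 0.10514.
CI: 0.45958 ± 0.10514 = (0.3544, 0.5647).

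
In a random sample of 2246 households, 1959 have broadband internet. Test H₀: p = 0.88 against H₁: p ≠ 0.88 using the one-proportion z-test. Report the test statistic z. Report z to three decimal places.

z = -1.135

With x = 1959 successes in n = 2246, p̂ = 0.87222.
Under H₀, SE = √(p₀(1−p₀)/n) = √(0.88·0.12/2246) = √0.000047017 = 0.006857.
z = (0.87222 − 0.88)/0.006857 = -0.00778/0.006857 = -1.135.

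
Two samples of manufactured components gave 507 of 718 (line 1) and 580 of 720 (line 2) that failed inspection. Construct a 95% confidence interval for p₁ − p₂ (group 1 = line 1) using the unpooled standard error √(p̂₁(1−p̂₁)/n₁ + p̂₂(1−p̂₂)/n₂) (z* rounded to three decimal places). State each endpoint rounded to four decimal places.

(-0.1435, -0.0553)

p̂₁ = 507/718 = 0.70613, p̂₂ = 580/720 = 0.80556; p̂₁ − p̂₂ = -0.09943.
Unpooled SE = √(p̂₁(1−p̂₁)/n₁ + p̂₂(1−p̂₂)/n₂) = √(0.000289013 + 0.000217550) = 0.022507.
The 95% critical value is z* = 1.960. Margin = 1.960·0.022507 = 0.04411.
CI: -0.09943 ± 0.04411 = (-0.1435, -0.0553).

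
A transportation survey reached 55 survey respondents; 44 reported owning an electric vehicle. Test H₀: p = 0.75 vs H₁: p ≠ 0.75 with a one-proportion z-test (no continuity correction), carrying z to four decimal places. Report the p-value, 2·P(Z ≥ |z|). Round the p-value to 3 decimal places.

p̂ = 44/55 = 0.80000.
SE₀ = √(0.75·0.25/55) = 0.058387.
Test statistic (full precision, shown to 4 dp): z = (44/55 − 0.75)/SE₀ ≈ 0.8563.
p-value = 2·P(Z ≥ |z|) with z = 0.8563 → 0.392.

p-value = 0.392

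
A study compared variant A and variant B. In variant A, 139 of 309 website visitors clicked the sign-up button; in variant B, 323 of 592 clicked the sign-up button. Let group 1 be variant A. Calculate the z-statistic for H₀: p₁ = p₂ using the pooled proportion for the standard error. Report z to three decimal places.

Sample proportions: p̂₁ = 139/309 = 0.44984 and p̂₂ = 323/592 = 0.54561.
Pooled p̂ = (139+323)/(309+592) = 462/901 = 0.51276.
Pooled SE = √[0.2498371·0.00492544] ≈ 0.035079.
z = (p̂₁ − p̂₂)/SE = (0.44984 − 0.54561)/0.035079 = -0.09577/0.035079 = -2.730.

z = -2.730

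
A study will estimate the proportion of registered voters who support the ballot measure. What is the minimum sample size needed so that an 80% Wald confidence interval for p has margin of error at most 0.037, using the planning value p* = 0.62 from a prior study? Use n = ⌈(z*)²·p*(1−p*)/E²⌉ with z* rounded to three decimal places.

n = 283

The 80% critical value is z* = 1.282.
p*(1−p*) = 0.62·0.38 = 0.2356.
Required n before rounding: 1.643524 × 0.2356 / 0.037² = 282.845.
Rounding up, n = 283.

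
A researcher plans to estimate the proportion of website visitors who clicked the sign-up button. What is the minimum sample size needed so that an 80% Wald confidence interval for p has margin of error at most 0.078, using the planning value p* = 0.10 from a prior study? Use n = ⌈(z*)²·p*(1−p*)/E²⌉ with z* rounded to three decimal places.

n = 25

The 80% critical value is z* = 1.282.
p*(1−p*) = 0.10·0.90 = 0.0900.
Required n before rounding: 1.643524 × 0.0900 / 0.078² = 24.312.
⌈24.312⌉ = 25.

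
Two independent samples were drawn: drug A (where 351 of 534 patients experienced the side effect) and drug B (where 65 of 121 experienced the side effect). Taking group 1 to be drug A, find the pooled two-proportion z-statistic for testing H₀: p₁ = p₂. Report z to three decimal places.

z = 2.478

p̂₁ = 351/534 = 0.65730, p̂₂ = 65/121 = 0.53719.
Pooling: p̂ = 416/655 = 0.63511.
Pooled SE = √[0.2317441·0.01013712] ≈ 0.048469.
z = (p̂₁ − p̂₂)/SE = (0.65730 − 0.53719)/0.048469 = 0.12011/0.048469 = 2.478.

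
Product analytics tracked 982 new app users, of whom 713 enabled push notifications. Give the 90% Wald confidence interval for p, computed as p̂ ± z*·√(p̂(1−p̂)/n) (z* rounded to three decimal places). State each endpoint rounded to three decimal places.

(0.703, 0.749)

With x = 713 successes in n = 982, p̂ = 0.72607.
Standard error of p̂: √(0.198893/982) = √0.000202538 = 0.014232.
For 90% confidence, z* = 1.645.
Margin of error: 1.645 × 0.014232 = 0.02341.
So the interval runs from 0.703 to 0.749.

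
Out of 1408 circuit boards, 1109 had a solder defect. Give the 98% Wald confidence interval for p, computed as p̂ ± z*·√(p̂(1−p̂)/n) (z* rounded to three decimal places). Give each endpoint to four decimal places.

With x = 1109 successes in n = 1408, p̂ = 0.78764.
SE(p̂) = √(0.78764·0.21236/1408) = 0.010899.
The 98% critical value is z* = 2.326.
Margin = 2.326·0.010899 = 0.02535.
CI: 0.78764 ± 0.02535 = (0.7623, 0.8130).

(0.7623, 0.8130)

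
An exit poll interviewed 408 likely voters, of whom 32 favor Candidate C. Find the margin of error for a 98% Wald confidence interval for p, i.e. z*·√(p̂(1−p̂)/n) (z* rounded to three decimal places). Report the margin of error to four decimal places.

ME = 0.0310

p̂ = 32/408 = 0.07843.
SE(p̂) = √(0.07843·0.92157/408) = 0.013310.
For 98% confidence, z* = 2.326.
ME = 2.326·0.013310 = 0.0310.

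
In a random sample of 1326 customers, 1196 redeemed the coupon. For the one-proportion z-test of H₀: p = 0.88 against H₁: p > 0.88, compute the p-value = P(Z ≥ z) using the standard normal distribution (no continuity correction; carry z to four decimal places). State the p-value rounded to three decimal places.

With x = 1196 successes in n = 1326, p̂ = 0.90196.
Null standard error: √(0.88·0.12/1326) = √0.000079638 = 0.008924.
z = (p̂ − p₀)/SE = (1196/1326 − 0.88)/0.008924 ≈ 2.4609.
From the standard normal, P(Z ≥ z) = 0.007.

p-value = 0.007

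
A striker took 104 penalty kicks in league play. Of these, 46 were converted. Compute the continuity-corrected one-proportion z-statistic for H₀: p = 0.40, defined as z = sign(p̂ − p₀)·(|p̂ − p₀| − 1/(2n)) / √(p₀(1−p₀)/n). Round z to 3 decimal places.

z = 0.781

With x = 46 successes in n = 104, p̂ = 0.44231. p̂ − p₀ = 0.042308.
Continuity correction 1/(2n) = 1/208 = 0.004808.
Corrected numerator: |0.042308| − 0.004808 = 0.037500.
Under H₀, SE = √(p₀(1−p₀)/n) = √(0.40·0.60/104) = √0.002307692 = 0.048038.
z = (+)0.037500/0.048038 = 0.781.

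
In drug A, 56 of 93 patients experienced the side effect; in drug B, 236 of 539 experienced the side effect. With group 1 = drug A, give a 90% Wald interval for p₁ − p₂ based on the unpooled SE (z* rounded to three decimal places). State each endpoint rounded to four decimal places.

p̂₁ = 0.60215, p̂₂ = 0.43785, so the observed difference is 0.16430.
Unpooled SE = √(p̂₁(1−p̂₁)/n₁ + p̂₂(1−p̂₂)/n₂) = √(0.002575971 + 0.000456655) = 0.055069.
z* = 1.645 at the 90% level. Margin = 1.645·0.055069 = 0.09059.
CI: 0.16430 ± 0.09059 = (0.0737, 0.2549).

(0.0737, 0.2549)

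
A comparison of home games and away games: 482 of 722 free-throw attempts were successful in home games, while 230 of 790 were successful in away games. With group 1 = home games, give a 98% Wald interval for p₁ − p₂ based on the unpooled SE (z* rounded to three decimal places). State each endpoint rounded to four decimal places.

(0.3210, 0.4319)

p̂₁ = 0.66759, p̂₂ = 0.29114, so the observed difference is 0.37645.
SE = √(0.000307360 + 0.000261237) = √0.000568597 = 0.023845.
For 98% confidence, z* = 2.326. Margin of error = 0.05546.
So the interval runs from 0.3210 to 0.4319.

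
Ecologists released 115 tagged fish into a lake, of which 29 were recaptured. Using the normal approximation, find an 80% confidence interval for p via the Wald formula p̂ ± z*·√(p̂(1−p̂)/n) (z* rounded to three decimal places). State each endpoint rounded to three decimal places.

(0.200, 0.304)

p̂ = 29/115 = 0.25217.
SE(p̂) = √(0.25217·0.74783/115) = 0.040495.
The 80% critical value is z* = 1.282.
Margin = 1.282·0.040495 = 0.05191.
CI: 0.25217 ± 0.05191 = (0.200, 0.304).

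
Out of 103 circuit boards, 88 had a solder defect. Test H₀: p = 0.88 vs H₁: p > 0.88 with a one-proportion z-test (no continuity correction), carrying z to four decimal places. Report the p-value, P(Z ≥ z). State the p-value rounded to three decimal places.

Sample proportion p̂ = 88/103 = 0.85437.
SE₀ = √(0.88·0.12/103) = 0.032019.
z = (p̂ − p₀)/SE = (88/103 − 0.88)/0.032019 ≈ -0.8005.
p-value = P(Z ≥ z) with z = -0.8005 → 0.788.

p-value = 0.788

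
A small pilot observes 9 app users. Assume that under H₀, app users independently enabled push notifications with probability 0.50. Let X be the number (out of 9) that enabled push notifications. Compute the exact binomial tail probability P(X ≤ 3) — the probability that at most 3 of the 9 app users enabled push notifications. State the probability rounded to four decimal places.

P = 0.2539

X ~ Binomial(n=9, p=0.50).
P(X ≤ 3) = C(9,0)·0.50^0·0.50^9 + C(9,1)·0.50^1·0.50^8 + C(9,2)·0.50^2·0.50^7 + C(9,3)·0.50^3·0.50^6.
= 0.001953 + 0.017578 + 0.070312 + 0.164062 = 0.2539.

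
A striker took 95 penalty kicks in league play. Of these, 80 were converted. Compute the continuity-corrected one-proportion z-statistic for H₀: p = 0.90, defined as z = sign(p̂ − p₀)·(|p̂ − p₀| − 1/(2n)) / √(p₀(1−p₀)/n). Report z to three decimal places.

Sample proportion p̂ = 80/95 = 0.84211. p̂ − p₀ = -0.057895.
Continuity correction 1/(2n) = 1/190 = 0.005263.
Corrected numerator: |-0.057895| − 0.005263 = 0.052632.
SE₀ = √(0.90·0.10/95) = 0.030779.
z = −0.052632/0.030779 = -1.710.

z = -1.710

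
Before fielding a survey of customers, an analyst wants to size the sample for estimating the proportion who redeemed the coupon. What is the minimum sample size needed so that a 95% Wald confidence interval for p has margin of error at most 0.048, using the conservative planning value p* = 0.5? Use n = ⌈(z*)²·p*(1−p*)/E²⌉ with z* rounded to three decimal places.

The 95% critical value is z* = 1.960.
p*(1−p*) = 0.50·0.50 = 0.2500.
Required n before rounding: 3.841600 × 0.2500 / 0.048² = 416.840.
⌈416.840⌉ = 417.

n = 417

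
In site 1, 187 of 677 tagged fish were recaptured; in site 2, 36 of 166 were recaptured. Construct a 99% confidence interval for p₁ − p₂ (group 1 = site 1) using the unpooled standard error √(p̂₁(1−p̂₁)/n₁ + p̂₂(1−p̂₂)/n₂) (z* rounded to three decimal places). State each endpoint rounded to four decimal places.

p̂₁ = 187/677 = 0.27622, p̂₂ = 36/166 = 0.21687; p̂₁ − p̂₂ = 0.05935.
SE = √(0.000295306 + 0.001023108) = √0.001318414 = 0.036310.
z* = 2.576 at the 99% level. Margin of error = 0.09353.
So the interval runs from -0.0342 to 0.1529.

(-0.0342, 0.1529)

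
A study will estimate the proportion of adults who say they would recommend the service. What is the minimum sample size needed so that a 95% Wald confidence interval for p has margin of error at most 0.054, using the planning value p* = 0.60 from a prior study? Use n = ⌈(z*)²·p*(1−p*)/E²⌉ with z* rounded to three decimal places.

The 95% critical value is z* = 1.960.
p*(1−p*) = 0.60·0.40 = 0.2400.
(z*)²·p*(1−p*)/E² = 3.841600·0.2400/0.002916 = 316.181.
Rounding up, n = 317.

n = 317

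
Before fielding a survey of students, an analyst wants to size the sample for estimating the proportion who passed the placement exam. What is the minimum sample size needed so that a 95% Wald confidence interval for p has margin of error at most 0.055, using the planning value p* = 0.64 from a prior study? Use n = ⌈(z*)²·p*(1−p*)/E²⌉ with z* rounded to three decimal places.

For 95% confidence, z* = 1.960.
p*(1−p*) = 0.2304.
Required n before rounding: 3.841600 × 0.2304 / 0.055² = 292.597.
⌈292.597⌉ = 293.

n = 293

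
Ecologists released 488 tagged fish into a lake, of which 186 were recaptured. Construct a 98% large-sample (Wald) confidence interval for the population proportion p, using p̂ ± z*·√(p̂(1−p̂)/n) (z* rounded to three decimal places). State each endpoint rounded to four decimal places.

The sample proportion is 186/488 = 0.38115.
SE(p̂) = √(0.38115·0.61885/488) = 0.021985.
The 98% critical value is z* = 2.326.
Margin of error: 2.326 × 0.021985 = 0.05114.
Interval: 0.38115 ± 0.05114 → (0.3300, 0.4323).

(0.3300, 0.4323)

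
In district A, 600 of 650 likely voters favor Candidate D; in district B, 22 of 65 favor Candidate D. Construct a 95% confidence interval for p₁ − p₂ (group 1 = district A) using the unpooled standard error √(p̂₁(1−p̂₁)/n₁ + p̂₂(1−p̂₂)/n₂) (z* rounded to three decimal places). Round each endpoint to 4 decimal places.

(0.4678, 0.7015)

p̂₁ = 600/650 = 0.92308, p̂₂ = 22/65 = 0.33846; p̂₁ − p̂₂ = 0.58462.
Unpooled SE = √(p̂₁(1−p̂₁)/n₁ + p̂₂(1−p̂₂)/n₂) = √(0.000109240 + 0.003444697) = 0.059615.
z* = 1.960 at the 95% level. Margin of error = 0.11685.
CI: 0.58462 ± 0.11685 = (0.4678, 0.7015).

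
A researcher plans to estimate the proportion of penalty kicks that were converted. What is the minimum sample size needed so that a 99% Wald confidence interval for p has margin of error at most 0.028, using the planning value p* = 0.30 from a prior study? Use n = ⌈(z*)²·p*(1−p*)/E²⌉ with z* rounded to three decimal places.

z* = 2.576 at the 99% level.
p*(1−p*) = 0.30·0.70 = 0.2100.
Required n before rounding: 6.635776 × 0.2100 / 0.028² = 1777.440.
⌈1777.440⌉ = 1778.

n = 1778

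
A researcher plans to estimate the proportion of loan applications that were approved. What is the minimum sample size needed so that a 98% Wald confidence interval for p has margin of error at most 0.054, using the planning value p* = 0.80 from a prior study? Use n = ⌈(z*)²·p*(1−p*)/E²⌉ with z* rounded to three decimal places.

n = 297

z* = 2.326 at the 98% level.
p*(1−p*) = 0.80·0.20 = 0.1600.
Required n before rounding: 5.410276 × 0.1600 / 0.054² = 296.860.
Rounding up, n = 297.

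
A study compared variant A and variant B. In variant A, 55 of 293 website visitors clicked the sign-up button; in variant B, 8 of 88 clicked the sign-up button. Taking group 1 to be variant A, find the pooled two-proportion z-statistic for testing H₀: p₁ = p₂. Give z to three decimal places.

Sample proportions: p̂₁ = 55/293 = 0.18771 and p̂₂ = 8/88 = 0.09091.
Pooled p̂ = (55+8)/(293+88) = 63/381 = 0.16535.
Pooled SE = √[0.1380123·0.01477661] ≈ 0.045159.
z = 0.09680/0.045159 = 2.144.

z = 2.144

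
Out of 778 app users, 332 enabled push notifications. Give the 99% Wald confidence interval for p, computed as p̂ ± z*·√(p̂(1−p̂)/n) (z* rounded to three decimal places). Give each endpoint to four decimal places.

The sample proportion is 332/778 = 0.42674.
SE(p̂) = √(0.42674·0.57326/778) = 0.017732.
The 99% critical value is z* = 2.576.
Margin = 2.576·0.017732 = 0.04568.
So the interval runs from 0.3811 to 0.4724.

(0.3811, 0.4724)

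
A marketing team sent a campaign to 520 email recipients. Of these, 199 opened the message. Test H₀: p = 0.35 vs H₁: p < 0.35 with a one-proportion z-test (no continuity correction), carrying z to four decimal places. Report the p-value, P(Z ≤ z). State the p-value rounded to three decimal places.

p̂ = 199/520 = 0.38269.
SE₀ = √(0.35·0.65/520) = 0.020917.
z = (p̂ − p₀)/SE = (199/520 − 0.35)/0.020917 ≈ 1.5630.
p-value = P(Z ≤ z) with z = 1.5630 → 0.941.

p-value = 0.941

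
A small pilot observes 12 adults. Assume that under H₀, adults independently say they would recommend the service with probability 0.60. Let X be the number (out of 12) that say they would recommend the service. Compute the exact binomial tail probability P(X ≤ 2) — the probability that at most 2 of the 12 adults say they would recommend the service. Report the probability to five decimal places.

P = 0.00281

X ~ Binomial(n=12, p=0.60).
P(X ≤ 2) = C(12,0)·0.60^0·0.40^12 + C(12,1)·0.60^1·0.40^11 + C(12,2)·0.60^2·0.40^10.
= 0.000017 + 0.000302 + 0.002491 = 0.00281.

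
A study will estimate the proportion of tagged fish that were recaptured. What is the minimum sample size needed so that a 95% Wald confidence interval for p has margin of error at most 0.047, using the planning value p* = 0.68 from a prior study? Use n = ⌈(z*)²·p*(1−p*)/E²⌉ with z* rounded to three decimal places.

z* = 1.960 at the 95% level.
p*(1−p*) = 0.68·0.32 = 0.2176.
(z*)²·p*(1−p*)/E² = 3.841600·0.2176/0.002209 = 378.421.
Rounding up, n = 379.

n = 379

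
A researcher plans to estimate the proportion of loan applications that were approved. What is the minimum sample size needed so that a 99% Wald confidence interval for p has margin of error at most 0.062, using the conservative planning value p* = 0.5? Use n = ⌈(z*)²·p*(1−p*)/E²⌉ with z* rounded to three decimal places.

For 99% confidence, z* = 2.576.
p*(1−p*) = 0.50·0.50 = 0.2500.
Required n before rounding: 6.635776 × 0.2500 / 0.062² = 431.567.
⌈431.567⌉ = 432.

n = 432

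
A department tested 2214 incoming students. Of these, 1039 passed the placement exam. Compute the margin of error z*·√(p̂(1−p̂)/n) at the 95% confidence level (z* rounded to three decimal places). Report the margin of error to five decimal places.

The sample proportion is 1039/2214 = 0.46929.
SE(p̂) = √(0.46929·0.53071/2214) = 0.010606.
The 95% critical value is z* = 1.960.
ME = 1.960·0.010606 = 0.02079.

ME = 0.02079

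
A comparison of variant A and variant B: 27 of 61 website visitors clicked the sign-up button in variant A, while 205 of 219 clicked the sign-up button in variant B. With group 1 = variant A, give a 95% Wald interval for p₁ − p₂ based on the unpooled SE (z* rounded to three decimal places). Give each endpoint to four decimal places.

(-0.6222, -0.3647)

p̂₁ = 27/61 = 0.44262, p̂₂ = 205/219 = 0.93607; p̂₁ − p̂₂ = -0.49345.
SE = √(0.004044391 + 0.000273243) = √0.004317634 = 0.065709.
For 95% confidence, z* = 1.960. Margin of error = 0.12879.
CI: -0.49345 ± 0.12879 = (-0.6222, -0.3647).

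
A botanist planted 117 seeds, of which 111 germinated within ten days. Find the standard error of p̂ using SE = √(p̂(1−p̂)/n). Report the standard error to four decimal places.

Sample proportion p̂ = 111/117 = 0.94872.
p̂(1−p̂) = 0.048650.
Dividing by n and taking the root: √0.000415812 = 0.0204.

SE = 0.0204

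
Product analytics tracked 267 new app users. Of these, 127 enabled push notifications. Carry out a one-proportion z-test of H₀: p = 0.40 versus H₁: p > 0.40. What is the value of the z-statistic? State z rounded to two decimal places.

z = 2.52

With x = 127 successes in n = 267, p̂ = 0.47566.
Under H₀, SE = √(p₀(1−p₀)/n) = √(0.40·0.60/267) = √0.000898876 = 0.029981.
Test statistic: z = 0.07566/0.029981 = 2.52.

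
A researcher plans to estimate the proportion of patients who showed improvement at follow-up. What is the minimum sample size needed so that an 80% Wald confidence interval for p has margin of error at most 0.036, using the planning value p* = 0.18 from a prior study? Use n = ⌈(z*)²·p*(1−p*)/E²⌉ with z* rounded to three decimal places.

n = 188

z* = 1.282 at the 80% level.
p*(1−p*) = 0.18·0.82 = 0.1476.
(z*)²·p*(1−p*)/E² = 1.643524·0.1476/0.001296 = 187.179.
Rounding up, n = 188.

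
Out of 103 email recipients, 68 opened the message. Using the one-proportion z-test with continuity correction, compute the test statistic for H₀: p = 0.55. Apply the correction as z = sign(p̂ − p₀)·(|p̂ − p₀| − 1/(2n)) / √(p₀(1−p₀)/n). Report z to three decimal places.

The sample proportion is 68/103 = 0.66019. p̂ − p₀ = 0.110194.
Continuity correction 1/(2n) = 1/206 = 0.004854.
Corrected numerator: |0.110194| − 0.004854 = 0.105340.
SE₀ = √(0.55·0.45/103) = 0.049020.
z = (+)0.105340/0.049020 = 2.149.

z = 2.149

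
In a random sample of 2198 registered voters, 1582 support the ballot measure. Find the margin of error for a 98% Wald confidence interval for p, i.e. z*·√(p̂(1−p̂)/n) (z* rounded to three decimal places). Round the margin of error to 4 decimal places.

ME = 0.0223

The sample proportion is 1582/2198 = 0.71975.
Standard error of p̂: √(0.201712/2198) = √0.000091771 = 0.009580.
z* = 2.326 at the 98% level.
So ME = 0.0223.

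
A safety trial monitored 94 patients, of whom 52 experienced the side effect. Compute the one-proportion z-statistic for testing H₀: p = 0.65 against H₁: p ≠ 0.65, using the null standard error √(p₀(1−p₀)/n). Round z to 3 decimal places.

z = -1.968

Sample proportion p̂ = 52/94 = 0.55319.
Under H₀, SE = √(p₀(1−p₀)/n) = √(0.65·0.35/94) = √0.002420213 = 0.049196.
Test statistic: z = -0.09681/0.049196 = -1.968.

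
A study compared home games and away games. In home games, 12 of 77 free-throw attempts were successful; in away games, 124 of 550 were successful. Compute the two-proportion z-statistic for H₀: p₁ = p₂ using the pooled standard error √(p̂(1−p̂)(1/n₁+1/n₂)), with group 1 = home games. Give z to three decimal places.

z = -1.388

p̂₁ = 12/77 = 0.15584, p̂₂ = 124/550 = 0.22545.
Pooled p̂ = (12+124)/(77+550) = 136/627 = 0.21691.
Pooled SE = √[0.1698577·0.01480519] ≈ 0.050148.
z = (p̂₁ − p̂₂)/SE = (0.15584 − 0.22545)/0.050148 = -0.06961/0.050148 = -1.388.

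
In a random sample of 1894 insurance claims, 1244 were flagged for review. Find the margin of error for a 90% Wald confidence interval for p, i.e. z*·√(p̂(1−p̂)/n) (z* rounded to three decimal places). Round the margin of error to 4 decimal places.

ME = 0.0179

The sample proportion is 1244/1894 = 0.65681.
SE(p̂) = √(0.65681·0.34319/1894) = 0.010909.
The 90% critical value is z* = 1.645.
ME = 1.645·0.010909 = 0.0179.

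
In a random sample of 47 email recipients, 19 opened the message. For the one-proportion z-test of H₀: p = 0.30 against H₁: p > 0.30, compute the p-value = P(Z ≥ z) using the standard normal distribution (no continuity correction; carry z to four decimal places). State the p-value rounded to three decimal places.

p-value = 0.059

Sample proportion p̂ = 19/47 = 0.40426.
Under H₀, SE = √(p₀(1−p₀)/n) = √(0.30·0.70/47) = √0.004468085 = 0.066844.
z = (p̂ − p₀)/SE = (19/47 − 0.30)/0.066844 ≈ 1.5597.
p-value = P(Z ≥ z) with z = 1.5597 → 0.059.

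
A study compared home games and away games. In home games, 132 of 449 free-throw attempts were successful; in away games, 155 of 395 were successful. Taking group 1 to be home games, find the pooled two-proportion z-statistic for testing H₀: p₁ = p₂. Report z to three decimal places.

z = -3.012

p̂₁ = 132/449 = 0.29399, p̂₂ = 155/395 = 0.39241.
Pooling: p̂ = 287/844 = 0.34005.
SE = √[p̂(1−p̂)(1/n₁+1/n₂)] = √[0.34005·0.65995·(1/449+1/395)] ≈ 0.032680.
z = (p̂₁ − p̂₂)/SE = (0.29399 − 0.39241)/0.032680 = -0.09842/0.032680 = -3.012.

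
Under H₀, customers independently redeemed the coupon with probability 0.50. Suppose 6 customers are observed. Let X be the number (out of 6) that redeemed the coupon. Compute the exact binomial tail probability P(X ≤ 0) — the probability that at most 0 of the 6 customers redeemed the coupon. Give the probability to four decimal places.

P = 0.0156

X ~ Binomial(n=6, p=0.50).
P(X ≤ 0) = C(6,0)·0.50^0·0.50^6.
= 0.015625 = 0.0156.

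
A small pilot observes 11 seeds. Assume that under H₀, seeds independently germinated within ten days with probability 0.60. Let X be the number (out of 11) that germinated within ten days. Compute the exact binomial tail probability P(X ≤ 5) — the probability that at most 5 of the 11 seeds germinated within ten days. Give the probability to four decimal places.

P = 0.2465

X ~ Binomial(n=11, p=0.60).
P(X ≤ 5) = Σ_{j=0}^{5} C(11,j)·0.60^j·0.40^{11−j}.
= 0.000042 + 0.000692 + 0.005190 + 0.023357 + 0.070071 + 0.147149 = 0.2465.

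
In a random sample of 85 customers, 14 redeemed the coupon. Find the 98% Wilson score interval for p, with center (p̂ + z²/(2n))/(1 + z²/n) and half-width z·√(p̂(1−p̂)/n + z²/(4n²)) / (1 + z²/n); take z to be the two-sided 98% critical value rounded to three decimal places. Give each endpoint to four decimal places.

(0.0918, 0.2777)

Here p̂ = 14/85 = 0.16471 and z = 2.326 (z² = 5.410276).
Denominator 1 + z²/n = 1 + 5.410276/85 = 1.063650.
Center = (0.16471 + 0.031825)/1.063650 = 0.18477.
Radicand: p̂(1−p̂)/n + z²/(4n²) = 0.001618563 + 0.000187207 = 0.001805770.
Half-width = 2.326·√0.001805770/1.063650 = 0.09293.
So the interval runs from 0.0918 to 0.2777.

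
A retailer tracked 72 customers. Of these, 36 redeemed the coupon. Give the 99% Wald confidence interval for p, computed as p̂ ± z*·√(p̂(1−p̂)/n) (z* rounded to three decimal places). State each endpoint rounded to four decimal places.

(0.3482, 0.6518)

The sample proportion is 36/72 = 0.50000.
SE(p̂) = √(0.50000·0.50000/72) = 0.058926.
The 99% critical value is z* = 2.576.
Margin of error: 2.576 × 0.058926 = 0.15179.
So the interval runs from 0.3482 to 0.6518.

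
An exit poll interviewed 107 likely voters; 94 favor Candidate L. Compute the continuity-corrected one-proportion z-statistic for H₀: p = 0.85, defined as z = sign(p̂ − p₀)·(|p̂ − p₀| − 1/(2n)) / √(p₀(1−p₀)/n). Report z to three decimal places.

p̂ = 94/107 = 0.87850. p̂ − p₀ = 0.028505.
Continuity correction 1/(2n) = 1/214 = 0.004673.
Corrected numerator: |0.028505| − 0.004673 = 0.023832.
Under H₀, SE = √(p₀(1−p₀)/n) = √(0.85·0.15/107) = √0.001191589 = 0.034519.
z = (+)0.023832/0.034519 = 0.690.

z = 0.690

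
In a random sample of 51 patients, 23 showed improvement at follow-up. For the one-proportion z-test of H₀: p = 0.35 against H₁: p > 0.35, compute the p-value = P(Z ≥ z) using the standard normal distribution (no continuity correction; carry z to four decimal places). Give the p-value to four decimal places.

p-value = 0.0653

p̂ = 23/51 = 0.45098.
SE₀ = √(0.35·0.65/51) = 0.066789.
z = (p̂ − p₀)/SE = (23/51 − 0.35)/0.066789 ≈ 1.5119.
From the standard normal, P(Z ≥ z) = 0.0653.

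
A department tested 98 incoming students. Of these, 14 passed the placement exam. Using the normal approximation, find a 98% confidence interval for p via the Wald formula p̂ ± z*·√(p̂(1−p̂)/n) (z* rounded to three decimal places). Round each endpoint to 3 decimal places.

p̂ = 14/98 = 0.14286.
SE = √(p̂(1−p̂)/n) = √(0.122449/98) = 0.035348.
The 98% critical value is z* = 2.326.
Margin of error: 2.326 × 0.035348 = 0.08222.
So the interval runs from 0.061 to 0.225.

(0.061, 0.225)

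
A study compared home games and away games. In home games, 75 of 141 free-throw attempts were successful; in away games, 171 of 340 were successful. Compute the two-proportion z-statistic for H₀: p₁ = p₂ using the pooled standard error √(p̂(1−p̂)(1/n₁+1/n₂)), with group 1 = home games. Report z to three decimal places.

z = 0.579

p̂₁ = 75/141 = 0.53191, p̂₂ = 171/340 = 0.50294.
Pooled p̂ = (75+171)/(141+340) = 246/481 = 0.51143.
Pooled SE = √[0.2498693·0.01003338] ≈ 0.050070.
z = (p̂₁ − p̂₂)/SE = (0.53191 − 0.50294)/0.050070 = 0.02897/0.050070 = 0.579.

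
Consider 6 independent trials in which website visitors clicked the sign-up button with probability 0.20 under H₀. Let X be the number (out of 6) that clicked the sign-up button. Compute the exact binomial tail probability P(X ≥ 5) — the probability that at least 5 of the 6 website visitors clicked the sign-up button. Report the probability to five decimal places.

X ~ Binomial(n=6, p=0.20).
P(X ≥ 5) = C(6,5)·0.20^5·0.80^1 + C(6,6)·0.20^6·0.80^0.
= 0.001536 + 0.000064 = 0.00160.

P = 0.00160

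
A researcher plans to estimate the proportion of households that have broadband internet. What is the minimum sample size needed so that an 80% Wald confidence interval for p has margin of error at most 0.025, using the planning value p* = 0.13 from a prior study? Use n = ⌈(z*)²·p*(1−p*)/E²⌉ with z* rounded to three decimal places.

The 80% critical value is z* = 1.282.
p*(1−p*) = 0.13·0.87 = 0.1131.
(z*)²·p*(1−p*)/E² = 1.643524·0.1131/0.000625 = 297.412.
Rounding up, n = 298.

n = 298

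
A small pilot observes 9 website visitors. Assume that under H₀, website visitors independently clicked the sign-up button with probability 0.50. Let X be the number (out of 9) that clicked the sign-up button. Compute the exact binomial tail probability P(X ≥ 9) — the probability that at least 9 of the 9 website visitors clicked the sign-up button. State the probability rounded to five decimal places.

P = 0.00195

X is binomial with n = 9 and p = 0.50.
P(X ≥ 9) = C(9,9)·0.50^9·0.50^0.
= 0.001953 = 0.00195.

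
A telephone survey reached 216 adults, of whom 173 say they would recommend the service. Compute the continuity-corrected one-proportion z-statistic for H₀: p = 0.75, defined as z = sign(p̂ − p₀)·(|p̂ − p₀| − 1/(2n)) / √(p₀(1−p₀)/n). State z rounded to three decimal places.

With x = 173 successes in n = 216, p̂ = 0.80093. p̂ − p₀ = 0.050926.
Continuity correction 1/(2n) = 1/432 = 0.002315.
Corrected numerator: |0.050926| − 0.002315 = 0.048611.
SE₀ = √(0.75·0.25/216) = 0.029463.
z = (+)0.048611/0.029463 = 1.650.

z = 1.650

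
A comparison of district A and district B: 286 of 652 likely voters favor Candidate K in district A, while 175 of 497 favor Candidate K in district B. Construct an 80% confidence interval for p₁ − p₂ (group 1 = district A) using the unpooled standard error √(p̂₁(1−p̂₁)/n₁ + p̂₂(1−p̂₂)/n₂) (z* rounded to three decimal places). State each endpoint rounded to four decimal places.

(0.0495, 0.1236)

p̂₁ = 0.43865, p̂₂ = 0.35211, so the observed difference is 0.08654.
Unpooled SE = √(p̂₁(1−p̂₁)/n₁ + p̂₂(1−p̂₂)/n₂) = √(0.000377663 + 0.000459013) = 0.028925.
z* = 1.282 at the 80% level. Margin = 1.282·0.028925 = 0.03708.
CI: 0.08654 ± 0.03708 = (0.0495, 0.1236).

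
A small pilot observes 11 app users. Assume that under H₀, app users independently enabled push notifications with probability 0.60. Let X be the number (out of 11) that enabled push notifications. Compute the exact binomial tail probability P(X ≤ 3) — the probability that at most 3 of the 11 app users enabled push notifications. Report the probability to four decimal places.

X ~ Binomial(n=11, p=0.60).
P(X ≤ 3) = C(11,0)·0.60^0·0.40^11 + C(11,1)·0.60^1·0.40^10 + C(11,2)·0.60^2·0.40^9 + C(11,3)·0.60^3·0.40^8.
= 0.000042 + 0.000692 + 0.005190 + 0.023357 = 0.0293.

P = 0.0293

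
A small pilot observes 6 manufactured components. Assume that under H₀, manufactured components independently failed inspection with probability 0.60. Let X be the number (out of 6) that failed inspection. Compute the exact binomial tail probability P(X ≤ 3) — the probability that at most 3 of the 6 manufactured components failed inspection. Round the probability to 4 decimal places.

X is binomial with n = 6 and p = 0.60.
P(X ≤ 3) = C(6,0)·0.60^0·0.40^6 + C(6,1)·0.60^1·0.40^5 + C(6,2)·0.60^2·0.40^4 + C(6,3)·0.60^3·0.40^3.
= 0.004096 + 0.036864 + 0.138240 + 0.276480 = 0.4557.

P = 0.4557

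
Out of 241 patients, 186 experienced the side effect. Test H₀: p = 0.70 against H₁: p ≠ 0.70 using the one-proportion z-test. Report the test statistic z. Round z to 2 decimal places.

p̂ = 186/241 = 0.77178.
Null standard error: √(0.70·0.30/241) = √0.000871369 = 0.029519.
Test statistic: z = 0.07178/0.029519 = 2.43.

z = 2.43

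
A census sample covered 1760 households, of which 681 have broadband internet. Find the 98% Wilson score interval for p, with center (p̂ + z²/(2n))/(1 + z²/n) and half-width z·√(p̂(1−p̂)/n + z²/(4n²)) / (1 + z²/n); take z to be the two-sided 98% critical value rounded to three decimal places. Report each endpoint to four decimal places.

Here p̂ = 681/1760 = 0.38693 and z = 2.326 (z² = 5.410276).
1 + z²/n = 1.003074.
Adjusted center: (0.38693 + z²/(2n))/1.003074 = 0.38728.
Radicand: p̂(1−p̂)/n + z²/(4n²) = 0.000134782 + 0.000000437 = 0.000135219.
Half-width = 2.326·√0.000135219/1.003074 = 0.02696.
Interval: 0.38728 ± 0.02696 → (0.3603, 0.4142).

(0.3603, 0.4142)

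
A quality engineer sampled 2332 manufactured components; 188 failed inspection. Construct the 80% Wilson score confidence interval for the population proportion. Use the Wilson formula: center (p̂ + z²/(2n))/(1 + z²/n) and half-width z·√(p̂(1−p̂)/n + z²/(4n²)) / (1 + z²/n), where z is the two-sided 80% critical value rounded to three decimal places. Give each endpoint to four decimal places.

Here p̂ = 188/2332 = 0.08062 and z = 1.282 (z² = 1.643524).
Denominator 1 + z²/n = 1 + 1.643524/2332 = 1.000705.
Center = (0.08062 + 0.000352)/1.000705 = 0.08091.
Radicand: p̂(1−p̂)/n + z²/(4n²) = 0.000031783 + 0.000000076 = 0.000031859.
Half-width = 1.282·√0.000031859/1.000705 = 0.00723.
CI: 0.08091 ± 0.00723 = (0.0737, 0.0881).

(0.0737, 0.0881)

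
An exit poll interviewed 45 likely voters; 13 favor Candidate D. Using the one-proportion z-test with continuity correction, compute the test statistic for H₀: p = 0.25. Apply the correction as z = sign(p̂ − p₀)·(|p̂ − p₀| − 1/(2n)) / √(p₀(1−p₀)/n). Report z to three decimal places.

z = 0.430

p̂ = 13/45 = 0.28889. p̂ − p₀ = 0.038889.
Continuity correction 1/(2n) = 1/90 = 0.011111.
Corrected numerator: |0.038889| − 0.011111 = 0.027778.
Under H₀, SE = √(p₀(1−p₀)/n) = √(0.25·0.75/45) = √0.004166667 = 0.064550.
z = +0.027778/0.064550 = 0.430.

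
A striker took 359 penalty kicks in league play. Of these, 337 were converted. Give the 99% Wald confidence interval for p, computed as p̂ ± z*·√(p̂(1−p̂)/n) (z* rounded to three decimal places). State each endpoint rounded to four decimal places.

(0.9061, 0.9713)

Sample proportion p̂ = 337/359 = 0.93872.
SE = √(p̂(1−p̂)/n) = √(0.057526/359) = 0.012659.
The 99% critical value is z* = 2.576.
Margin = 2.576·0.012659 = 0.03261.
Interval: 0.93872 ± 0.03261 → (0.9061, 0.9713).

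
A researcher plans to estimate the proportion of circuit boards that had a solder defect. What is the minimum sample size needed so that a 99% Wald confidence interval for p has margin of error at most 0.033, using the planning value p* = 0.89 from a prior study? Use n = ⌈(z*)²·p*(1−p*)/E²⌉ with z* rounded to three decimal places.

n = 597

For 99% confidence, z* = 2.576.
p*(1−p*) = 0.89·0.11 = 0.0979.
Required n before rounding: 6.635776 × 0.0979 / 0.033² = 596.550.
⌈596.550⌉ = 597.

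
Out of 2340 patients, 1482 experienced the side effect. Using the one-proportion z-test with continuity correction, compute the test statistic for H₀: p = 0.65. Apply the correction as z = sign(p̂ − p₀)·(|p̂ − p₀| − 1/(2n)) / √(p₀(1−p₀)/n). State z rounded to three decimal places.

Sample proportion p̂ = 1482/2340 = 0.63333. p̂ − p₀ = -0.016667.
1/(2n) = 0.000214.
Corrected numerator: |-0.016667| − 0.000214 = 0.016453.
SE₀ = √(0.65·0.35/2340) = 0.009860.
z = (−)0.016453/0.009860 = -1.669.

z = -1.669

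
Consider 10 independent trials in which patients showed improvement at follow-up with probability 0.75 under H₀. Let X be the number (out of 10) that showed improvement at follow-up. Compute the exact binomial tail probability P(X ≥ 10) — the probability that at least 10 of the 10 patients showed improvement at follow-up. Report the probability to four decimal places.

P = 0.0563

X ~ Binomial(n=10, p=0.75).
P(X ≥ 10) = C(10,10)·0.75^10·0.25^0.
= 0.056314 = 0.0563.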